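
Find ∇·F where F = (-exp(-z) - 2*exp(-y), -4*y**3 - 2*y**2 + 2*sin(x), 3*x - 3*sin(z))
-12*y**2 - 4*y - 3*cos(z)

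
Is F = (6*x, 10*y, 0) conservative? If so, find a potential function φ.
Yes, F is conservative. φ = 3*x**2 + 5*y**2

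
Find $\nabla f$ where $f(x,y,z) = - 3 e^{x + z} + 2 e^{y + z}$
(-3*exp(x + z), 2*exp(y + z), -3*exp(x + z) + 2*exp(y + z))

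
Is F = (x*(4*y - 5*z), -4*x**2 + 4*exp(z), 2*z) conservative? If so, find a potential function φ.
No, ∇×F = (-4*exp(z), -5*x, -12*x) ≠ 0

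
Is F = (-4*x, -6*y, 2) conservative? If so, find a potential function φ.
Yes, F is conservative. φ = -2*x**2 - 3*y**2 + 2*z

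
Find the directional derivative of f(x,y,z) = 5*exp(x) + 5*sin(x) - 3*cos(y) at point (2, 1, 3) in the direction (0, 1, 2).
3*sqrt(5)*sin(1)/5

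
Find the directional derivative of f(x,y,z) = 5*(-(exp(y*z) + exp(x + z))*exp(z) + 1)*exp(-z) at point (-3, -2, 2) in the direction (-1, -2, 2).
5*(-exp(3) - 2*exp(2) + 8)*exp(-4)/3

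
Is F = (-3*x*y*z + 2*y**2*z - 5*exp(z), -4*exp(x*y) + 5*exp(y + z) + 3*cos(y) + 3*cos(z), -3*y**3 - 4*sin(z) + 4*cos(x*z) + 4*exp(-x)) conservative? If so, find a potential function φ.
No, ∇×F = (-9*y**2 - 5*exp(y + z) + 3*sin(z), -3*x*y + 2*y**2 + 4*z*sin(x*z) - 5*exp(z) + 4*exp(-x), 3*x*z - 4*y*z - 4*y*exp(x*y)) ≠ 0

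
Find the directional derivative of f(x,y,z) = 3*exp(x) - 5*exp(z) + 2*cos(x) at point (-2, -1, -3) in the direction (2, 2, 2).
sqrt(3)*(-5 + 3*E + 2*exp(3)*sin(2))*exp(-3)/3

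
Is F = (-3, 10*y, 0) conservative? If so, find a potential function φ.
Yes, F is conservative. φ = -3*x + 5*y**2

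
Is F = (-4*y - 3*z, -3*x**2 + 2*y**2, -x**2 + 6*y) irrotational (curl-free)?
No, ∇×F = (6, 2*x - 3, 4 - 6*x)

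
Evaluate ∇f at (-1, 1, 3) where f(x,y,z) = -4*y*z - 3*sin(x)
(-3*cos(1), -12, -4)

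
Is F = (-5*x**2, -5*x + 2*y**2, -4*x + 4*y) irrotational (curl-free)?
No, ∇×F = (4, 4, -5)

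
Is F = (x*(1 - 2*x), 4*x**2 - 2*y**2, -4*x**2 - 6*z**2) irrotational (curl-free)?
No, ∇×F = (0, 8*x, 8*x)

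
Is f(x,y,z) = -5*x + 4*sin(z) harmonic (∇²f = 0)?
No, ∇²f = -4*sin(z)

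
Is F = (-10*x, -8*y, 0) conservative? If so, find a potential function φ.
Yes, F is conservative. φ = -5*x**2 - 4*y**2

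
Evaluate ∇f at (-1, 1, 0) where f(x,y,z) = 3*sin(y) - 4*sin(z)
(0, 3*cos(1), -4)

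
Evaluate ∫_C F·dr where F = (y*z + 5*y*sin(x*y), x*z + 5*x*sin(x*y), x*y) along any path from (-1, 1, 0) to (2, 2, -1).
-4 + 5*cos(1) - 5*cos(4)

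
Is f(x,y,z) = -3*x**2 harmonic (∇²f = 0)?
No, ∇²f = -6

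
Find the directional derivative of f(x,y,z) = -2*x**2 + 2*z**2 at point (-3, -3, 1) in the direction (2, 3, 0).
24*sqrt(13)/13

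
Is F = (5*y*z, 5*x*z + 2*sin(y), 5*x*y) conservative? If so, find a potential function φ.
Yes, F is conservative. φ = 5*x*y*z - 2*cos(y)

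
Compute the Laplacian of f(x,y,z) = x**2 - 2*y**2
-2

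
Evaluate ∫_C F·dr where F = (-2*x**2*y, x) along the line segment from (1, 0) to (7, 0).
0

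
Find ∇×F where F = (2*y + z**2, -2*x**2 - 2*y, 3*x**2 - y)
(-1, -6*x + 2*z, -4*x - 2)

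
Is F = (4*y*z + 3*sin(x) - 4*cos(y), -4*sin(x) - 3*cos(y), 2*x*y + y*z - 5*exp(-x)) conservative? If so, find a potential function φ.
No, ∇×F = (2*x + z, 2*y - 5*exp(-x), -4*z - 4*sin(y) - 4*cos(x)) ≠ 0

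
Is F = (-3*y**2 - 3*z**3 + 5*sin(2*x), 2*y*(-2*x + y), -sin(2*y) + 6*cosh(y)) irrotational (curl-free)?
No, ∇×F = (-2*cos(2*y) + 6*sinh(y), -9*z**2, 2*y)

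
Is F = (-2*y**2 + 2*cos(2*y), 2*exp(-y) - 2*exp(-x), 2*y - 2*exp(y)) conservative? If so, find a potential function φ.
No, ∇×F = (2 - 2*exp(y), 0, 4*y + 4*sin(2*y) + 2*exp(-x)) ≠ 0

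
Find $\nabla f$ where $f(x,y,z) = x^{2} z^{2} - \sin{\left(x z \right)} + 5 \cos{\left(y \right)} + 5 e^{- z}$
(z*(2*x*z - cos(x*z)), -5*sin(y), 2*x**2*z - x*cos(x*z) - 5*exp(-z))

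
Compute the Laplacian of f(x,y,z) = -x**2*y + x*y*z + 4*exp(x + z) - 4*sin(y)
-2*y + 8*exp(x + z) + 4*sin(y)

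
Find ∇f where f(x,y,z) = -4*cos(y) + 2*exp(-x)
(-2*exp(-x), 4*sin(y), 0)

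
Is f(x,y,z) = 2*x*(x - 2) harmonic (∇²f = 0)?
No, ∇²f = 4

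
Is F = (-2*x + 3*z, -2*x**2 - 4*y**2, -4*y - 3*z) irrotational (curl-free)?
No, ∇×F = (-4, 3, -4*x)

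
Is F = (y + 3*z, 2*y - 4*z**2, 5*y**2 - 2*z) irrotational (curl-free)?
No, ∇×F = (10*y + 8*z, 3, -1)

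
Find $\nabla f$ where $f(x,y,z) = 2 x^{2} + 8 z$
(4*x, 0, 8)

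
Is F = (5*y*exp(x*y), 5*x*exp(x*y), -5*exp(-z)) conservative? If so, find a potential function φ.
Yes, F is conservative. φ = 5*exp(x*y) + 5*exp(-z)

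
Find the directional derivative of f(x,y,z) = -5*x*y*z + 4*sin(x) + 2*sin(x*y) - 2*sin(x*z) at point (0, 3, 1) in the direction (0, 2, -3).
0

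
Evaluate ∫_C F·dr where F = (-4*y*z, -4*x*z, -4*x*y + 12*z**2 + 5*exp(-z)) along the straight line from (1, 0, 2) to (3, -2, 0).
-37 + 5*exp(-2)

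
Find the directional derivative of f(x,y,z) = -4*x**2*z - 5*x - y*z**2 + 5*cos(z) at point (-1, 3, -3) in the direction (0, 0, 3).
5*sin(3) + 14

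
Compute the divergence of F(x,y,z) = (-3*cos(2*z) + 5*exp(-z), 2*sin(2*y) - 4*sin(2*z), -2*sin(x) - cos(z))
sin(z) + 4*cos(2*y)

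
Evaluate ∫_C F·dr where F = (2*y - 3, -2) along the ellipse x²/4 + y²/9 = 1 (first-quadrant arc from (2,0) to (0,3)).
-3*pi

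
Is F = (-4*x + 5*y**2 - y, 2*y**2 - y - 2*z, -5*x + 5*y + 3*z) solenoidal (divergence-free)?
No, ∇·F = 4*y - 2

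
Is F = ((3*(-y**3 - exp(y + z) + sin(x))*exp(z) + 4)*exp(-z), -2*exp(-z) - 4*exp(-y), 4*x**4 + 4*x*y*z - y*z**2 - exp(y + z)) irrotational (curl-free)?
No, ∇×F = (4*x*z - z**2 - exp(y + z) - 2*exp(-z), -16*x**3 - 4*y*z - 3*exp(y + z) - 4*exp(-z), 9*y**2 + 3*exp(y + z))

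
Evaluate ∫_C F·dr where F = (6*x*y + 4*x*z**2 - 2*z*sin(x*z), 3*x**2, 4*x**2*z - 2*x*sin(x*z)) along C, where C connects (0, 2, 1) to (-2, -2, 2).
2*cos(4) + 6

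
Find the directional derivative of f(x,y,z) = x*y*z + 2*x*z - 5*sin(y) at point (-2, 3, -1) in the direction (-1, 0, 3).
-5*sqrt(10)/2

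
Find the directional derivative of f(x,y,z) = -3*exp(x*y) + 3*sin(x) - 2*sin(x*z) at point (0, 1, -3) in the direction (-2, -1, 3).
-6*sqrt(14)/7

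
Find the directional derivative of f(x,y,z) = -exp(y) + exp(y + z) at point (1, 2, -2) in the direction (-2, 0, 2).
sqrt(2)/2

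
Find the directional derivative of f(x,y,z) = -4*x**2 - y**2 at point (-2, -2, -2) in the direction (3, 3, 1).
60*sqrt(19)/19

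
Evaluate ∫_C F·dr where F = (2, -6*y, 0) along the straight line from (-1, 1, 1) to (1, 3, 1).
-20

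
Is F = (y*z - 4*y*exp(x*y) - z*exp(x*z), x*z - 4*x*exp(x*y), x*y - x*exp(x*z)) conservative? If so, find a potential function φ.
Yes, F is conservative. φ = x*y*z - 4*exp(x*y) - exp(x*z)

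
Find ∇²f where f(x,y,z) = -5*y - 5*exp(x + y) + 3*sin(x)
-10*exp(x + y) - 3*sin(x)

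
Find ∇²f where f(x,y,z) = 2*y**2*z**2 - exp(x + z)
4*y**2 + 4*z**2 - 2*exp(x + z)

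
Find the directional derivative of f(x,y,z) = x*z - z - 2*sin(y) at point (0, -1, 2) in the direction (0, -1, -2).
2*sqrt(5)*(cos(1) + 1)/5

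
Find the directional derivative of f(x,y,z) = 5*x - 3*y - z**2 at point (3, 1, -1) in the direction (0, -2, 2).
5*sqrt(2)/2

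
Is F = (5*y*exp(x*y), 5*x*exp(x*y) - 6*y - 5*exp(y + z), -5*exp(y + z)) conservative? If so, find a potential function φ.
Yes, F is conservative. φ = -3*y**2 + 5*exp(x*y) - 5*exp(y + z)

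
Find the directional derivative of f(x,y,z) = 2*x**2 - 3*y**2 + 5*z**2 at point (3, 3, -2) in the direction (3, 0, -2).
76*sqrt(13)/13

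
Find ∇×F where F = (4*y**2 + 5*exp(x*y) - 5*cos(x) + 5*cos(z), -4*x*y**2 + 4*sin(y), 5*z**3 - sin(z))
(0, -5*sin(z), -5*x*exp(x*y) - 4*y**2 - 8*y)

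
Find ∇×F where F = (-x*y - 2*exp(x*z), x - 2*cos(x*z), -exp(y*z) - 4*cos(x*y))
(4*x*sin(x*y) - 2*x*sin(x*z) - z*exp(y*z), -2*x*exp(x*z) - 4*y*sin(x*y), x + 2*z*sin(x*z) + 1)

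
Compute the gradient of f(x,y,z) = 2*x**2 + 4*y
(4*x, 4, 0)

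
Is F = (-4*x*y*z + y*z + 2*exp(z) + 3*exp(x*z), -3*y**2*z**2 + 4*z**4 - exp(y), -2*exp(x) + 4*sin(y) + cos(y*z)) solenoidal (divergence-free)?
No, ∇·F = -6*y*z**2 - 4*y*z - y*sin(y*z) + 3*z*exp(x*z) - exp(y)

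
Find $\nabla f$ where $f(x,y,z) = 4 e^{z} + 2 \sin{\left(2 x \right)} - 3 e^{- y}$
(4*cos(2*x), 3*exp(-y), 4*exp(z))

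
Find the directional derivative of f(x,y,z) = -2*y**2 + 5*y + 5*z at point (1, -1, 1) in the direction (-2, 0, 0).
0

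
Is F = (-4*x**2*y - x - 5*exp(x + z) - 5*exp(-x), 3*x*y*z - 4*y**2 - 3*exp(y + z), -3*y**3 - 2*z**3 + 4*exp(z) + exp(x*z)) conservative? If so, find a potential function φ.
No, ∇×F = (-3*x*y - 9*y**2 + 3*exp(y + z), -z*exp(x*z) - 5*exp(x + z), 4*x**2 + 3*y*z) ≠ 0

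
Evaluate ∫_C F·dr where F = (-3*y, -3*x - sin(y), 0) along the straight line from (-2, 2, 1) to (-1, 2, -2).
-6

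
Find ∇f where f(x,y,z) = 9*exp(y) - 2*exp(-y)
(0, 9*exp(y) + 2*exp(-y), 0)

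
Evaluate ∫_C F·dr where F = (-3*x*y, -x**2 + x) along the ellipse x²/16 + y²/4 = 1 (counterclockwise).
8*pi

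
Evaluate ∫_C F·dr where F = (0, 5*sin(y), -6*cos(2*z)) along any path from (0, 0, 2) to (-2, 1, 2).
5 - 5*cos(1)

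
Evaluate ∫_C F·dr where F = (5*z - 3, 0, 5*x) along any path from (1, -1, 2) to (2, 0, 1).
-3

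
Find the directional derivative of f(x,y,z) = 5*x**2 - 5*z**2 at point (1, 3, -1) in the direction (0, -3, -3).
-5*sqrt(2)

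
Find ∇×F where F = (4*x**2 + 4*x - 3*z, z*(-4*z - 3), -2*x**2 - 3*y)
(8*z, 4*x - 3, 0)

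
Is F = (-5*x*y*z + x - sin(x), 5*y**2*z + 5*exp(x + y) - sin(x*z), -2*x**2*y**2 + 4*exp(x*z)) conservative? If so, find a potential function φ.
No, ∇×F = (-4*x**2*y + x*cos(x*z) - 5*y**2, 4*x*y**2 - 5*x*y - 4*z*exp(x*z), 5*x*z - z*cos(x*z) + 5*exp(x + y)) ≠ 0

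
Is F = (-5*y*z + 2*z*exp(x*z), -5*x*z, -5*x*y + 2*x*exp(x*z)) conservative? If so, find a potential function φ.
Yes, F is conservative. φ = -5*x*y*z + 2*exp(x*z)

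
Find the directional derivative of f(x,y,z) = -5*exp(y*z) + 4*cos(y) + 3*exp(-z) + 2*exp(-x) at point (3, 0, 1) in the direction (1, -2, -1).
sqrt(6)*(-2 + 3*exp(2) + 10*exp(3))*exp(-3)/6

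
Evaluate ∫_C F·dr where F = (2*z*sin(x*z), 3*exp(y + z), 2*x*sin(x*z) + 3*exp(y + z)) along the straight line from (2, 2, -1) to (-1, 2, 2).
-3*E*(1 - exp(3))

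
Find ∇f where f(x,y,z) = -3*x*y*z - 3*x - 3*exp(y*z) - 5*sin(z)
(-3*y*z - 3, 3*z*(-x - exp(y*z)), -3*x*y - 3*y*exp(y*z) - 5*cos(z))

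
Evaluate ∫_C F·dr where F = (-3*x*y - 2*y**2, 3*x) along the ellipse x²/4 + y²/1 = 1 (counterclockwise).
6*pi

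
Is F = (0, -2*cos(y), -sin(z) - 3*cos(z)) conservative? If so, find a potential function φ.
Yes, F is conservative. φ = -2*sin(y) - 3*sin(z) + cos(z)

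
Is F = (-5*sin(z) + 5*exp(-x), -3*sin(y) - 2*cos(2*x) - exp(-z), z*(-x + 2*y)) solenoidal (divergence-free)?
No, ∇·F = -x + 2*y - 3*cos(y) - 5*exp(-x)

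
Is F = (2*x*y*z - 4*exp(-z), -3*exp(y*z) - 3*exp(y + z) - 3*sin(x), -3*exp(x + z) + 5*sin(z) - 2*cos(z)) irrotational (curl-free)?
No, ∇×F = (3*y*exp(y*z) + 3*exp(y + z), 2*x*y + 3*exp(x + z) + 4*exp(-z), -2*x*z - 3*cos(x))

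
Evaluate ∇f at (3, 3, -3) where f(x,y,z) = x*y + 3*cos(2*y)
(3, 3 - 6*sin(6), 0)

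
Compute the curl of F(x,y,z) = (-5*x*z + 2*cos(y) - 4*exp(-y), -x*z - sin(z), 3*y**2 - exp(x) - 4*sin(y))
(x + 6*y - 4*cos(y) + cos(z), -5*x + exp(x), -z + 2*sin(y) - 4*exp(-y))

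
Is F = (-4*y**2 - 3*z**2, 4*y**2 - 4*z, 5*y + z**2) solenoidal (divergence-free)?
No, ∇·F = 8*y + 2*z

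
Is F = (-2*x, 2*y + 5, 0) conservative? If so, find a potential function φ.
Yes, F is conservative. φ = -x**2 + y**2 + 5*y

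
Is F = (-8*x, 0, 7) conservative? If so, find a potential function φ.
Yes, F is conservative. φ = -4*x**2 + 7*z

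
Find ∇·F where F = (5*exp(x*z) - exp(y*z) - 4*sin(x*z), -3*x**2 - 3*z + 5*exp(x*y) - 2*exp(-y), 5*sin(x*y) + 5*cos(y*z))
5*x*exp(x*y) - 5*y*sin(y*z) + 5*z*exp(x*z) - 4*z*cos(x*z) + 2*exp(-y)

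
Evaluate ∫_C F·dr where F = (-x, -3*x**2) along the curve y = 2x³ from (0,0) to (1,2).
-41/10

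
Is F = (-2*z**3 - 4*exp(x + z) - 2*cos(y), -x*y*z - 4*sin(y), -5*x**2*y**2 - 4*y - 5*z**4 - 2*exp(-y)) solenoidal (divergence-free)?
No, ∇·F = -x*z - 20*z**3 - 4*exp(x + z) - 4*cos(y)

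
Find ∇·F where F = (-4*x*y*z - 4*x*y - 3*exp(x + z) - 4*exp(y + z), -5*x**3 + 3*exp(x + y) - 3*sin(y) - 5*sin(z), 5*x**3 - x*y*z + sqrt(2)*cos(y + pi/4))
-x*y - 4*y*z - 4*y + 3*exp(x + y) - 3*exp(x + z) - 3*cos(y)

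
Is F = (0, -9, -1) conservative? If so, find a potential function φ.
Yes, F is conservative. φ = -9*y - z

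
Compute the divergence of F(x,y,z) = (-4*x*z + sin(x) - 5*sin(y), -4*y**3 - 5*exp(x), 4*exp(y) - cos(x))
-12*y**2 - 4*z + cos(x)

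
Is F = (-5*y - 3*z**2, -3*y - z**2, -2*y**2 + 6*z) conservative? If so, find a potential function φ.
No, ∇×F = (-4*y + 2*z, -6*z, 5) ≠ 0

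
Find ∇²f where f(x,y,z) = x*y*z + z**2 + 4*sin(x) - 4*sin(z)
-4*sin(x) + 4*sin(z) + 2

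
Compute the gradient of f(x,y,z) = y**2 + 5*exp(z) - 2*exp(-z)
(0, 2*y, 5*exp(z) + 2*exp(-z))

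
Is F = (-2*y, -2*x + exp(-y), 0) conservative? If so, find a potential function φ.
Yes, F is conservative. φ = -2*x*y - exp(-y)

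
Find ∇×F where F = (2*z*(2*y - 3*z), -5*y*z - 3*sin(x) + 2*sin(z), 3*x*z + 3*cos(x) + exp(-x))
(5*y - 2*cos(z), 4*y - 15*z + 3*sin(x) + exp(-x), -4*z - 3*cos(x))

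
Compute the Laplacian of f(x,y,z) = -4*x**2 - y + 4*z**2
0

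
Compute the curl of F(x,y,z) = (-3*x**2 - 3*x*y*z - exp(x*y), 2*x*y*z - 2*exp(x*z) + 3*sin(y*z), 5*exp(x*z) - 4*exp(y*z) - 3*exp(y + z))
(-2*x*y + 2*x*exp(x*z) - 3*y*cos(y*z) - 4*z*exp(y*z) - 3*exp(y + z), -3*x*y - 5*z*exp(x*z), 3*x*z + x*exp(x*y) + 2*y*z - 2*z*exp(x*z))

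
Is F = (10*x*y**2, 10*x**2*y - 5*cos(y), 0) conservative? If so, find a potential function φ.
Yes, F is conservative. φ = 5*x**2*y**2 - 5*sin(y)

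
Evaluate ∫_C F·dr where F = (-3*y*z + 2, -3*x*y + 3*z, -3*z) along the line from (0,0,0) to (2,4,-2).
-30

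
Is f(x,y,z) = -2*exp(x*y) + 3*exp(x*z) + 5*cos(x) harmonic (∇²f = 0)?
No, ∇²f = -2*x**2*exp(x*y) + 3*x**2*exp(x*z) - 2*y**2*exp(x*y) + 3*z**2*exp(x*z) - 5*cos(x)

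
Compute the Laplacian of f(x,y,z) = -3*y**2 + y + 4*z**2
2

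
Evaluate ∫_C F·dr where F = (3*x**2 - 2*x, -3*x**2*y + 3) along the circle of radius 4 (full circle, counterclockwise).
0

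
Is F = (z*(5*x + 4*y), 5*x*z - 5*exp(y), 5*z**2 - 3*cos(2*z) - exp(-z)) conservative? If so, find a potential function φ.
No, ∇×F = (-5*x, 5*x + 4*y, z) ≠ 0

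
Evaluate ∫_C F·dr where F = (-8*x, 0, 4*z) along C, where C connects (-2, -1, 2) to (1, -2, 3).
22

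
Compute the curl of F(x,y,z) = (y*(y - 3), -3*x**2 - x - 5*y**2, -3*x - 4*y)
(-4, 3, -6*x - 2*y + 2)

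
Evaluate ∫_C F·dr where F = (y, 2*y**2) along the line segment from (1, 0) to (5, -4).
-152/3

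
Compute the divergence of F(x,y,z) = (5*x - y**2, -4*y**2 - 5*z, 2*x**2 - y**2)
5 - 8*y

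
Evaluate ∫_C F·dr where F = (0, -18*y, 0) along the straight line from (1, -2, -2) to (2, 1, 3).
27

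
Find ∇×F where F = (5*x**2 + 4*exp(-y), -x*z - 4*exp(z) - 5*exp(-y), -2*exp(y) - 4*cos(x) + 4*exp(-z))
(x - 2*exp(y) + 4*exp(z), -4*sin(x), -z + 4*exp(-y))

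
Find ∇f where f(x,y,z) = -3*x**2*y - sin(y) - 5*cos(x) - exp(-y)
(-6*x*y + 5*sin(x), -3*x**2 - cos(y) + exp(-y), 0)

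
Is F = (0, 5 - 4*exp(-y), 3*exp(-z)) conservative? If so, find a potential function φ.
Yes, F is conservative. φ = 5*y - 3*exp(-z) + 4*exp(-y)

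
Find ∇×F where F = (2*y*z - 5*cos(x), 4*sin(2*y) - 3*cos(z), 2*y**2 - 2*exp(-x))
(4*y - 3*sin(z), 2*y - 2*exp(-x), -2*z)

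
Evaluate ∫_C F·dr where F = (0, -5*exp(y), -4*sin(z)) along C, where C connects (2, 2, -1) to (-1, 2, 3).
4*cos(3) - 4*cos(1)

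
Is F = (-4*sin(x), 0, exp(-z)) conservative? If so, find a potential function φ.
Yes, F is conservative. φ = 4*cos(x) - exp(-z)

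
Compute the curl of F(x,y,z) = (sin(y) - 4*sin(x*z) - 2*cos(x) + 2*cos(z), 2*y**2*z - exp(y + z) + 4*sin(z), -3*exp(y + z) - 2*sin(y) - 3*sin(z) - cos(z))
(-2*y**2 - 2*exp(y + z) - 2*cos(y) - 4*cos(z), -4*x*cos(x*z) - 2*sin(z), -cos(y))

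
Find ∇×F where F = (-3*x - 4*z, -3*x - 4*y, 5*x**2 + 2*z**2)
(0, -10*x - 4, -3)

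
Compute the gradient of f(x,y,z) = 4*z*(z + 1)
(0, 0, 8*z + 4)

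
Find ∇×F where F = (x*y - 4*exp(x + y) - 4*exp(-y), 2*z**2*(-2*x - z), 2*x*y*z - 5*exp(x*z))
(2*z*(5*x + 3*z), z*(-2*y + 5*exp(x*z)), -x - 4*z**2 + 4*exp(x + y) - 4*exp(-y))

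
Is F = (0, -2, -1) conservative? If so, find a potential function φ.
Yes, F is conservative. φ = -2*y - z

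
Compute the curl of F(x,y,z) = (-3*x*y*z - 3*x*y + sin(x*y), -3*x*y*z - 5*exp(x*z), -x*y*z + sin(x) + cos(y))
(3*x*y - x*z + 5*x*exp(x*z) - sin(y), -3*x*y + y*z - cos(x), 3*x*z - x*cos(x*y) + 3*x - 3*y*z - 5*z*exp(x*z))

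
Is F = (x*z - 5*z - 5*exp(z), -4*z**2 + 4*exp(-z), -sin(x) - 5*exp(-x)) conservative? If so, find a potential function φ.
No, ∇×F = (8*z + 4*exp(-z), x - 5*exp(z) + cos(x) - 5 - 5*exp(-x), 0) ≠ 0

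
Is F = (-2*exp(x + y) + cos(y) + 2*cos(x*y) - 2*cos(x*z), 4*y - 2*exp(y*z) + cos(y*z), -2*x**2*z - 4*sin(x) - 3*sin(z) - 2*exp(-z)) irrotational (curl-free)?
No, ∇×F = (y*(2*exp(y*z) + sin(y*z)), 4*x*z + 2*x*sin(x*z) + 4*cos(x), 2*x*sin(x*y) + 2*exp(x + y) + sin(y))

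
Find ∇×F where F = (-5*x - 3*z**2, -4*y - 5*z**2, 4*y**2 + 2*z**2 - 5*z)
(8*y + 10*z, -6*z, 0)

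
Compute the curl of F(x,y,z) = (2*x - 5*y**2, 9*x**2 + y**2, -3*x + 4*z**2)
(0, 3, 18*x + 10*y)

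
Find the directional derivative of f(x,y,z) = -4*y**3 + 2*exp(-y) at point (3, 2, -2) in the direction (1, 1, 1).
sqrt(3)*(-16*exp(2) - 2/3)*exp(-2)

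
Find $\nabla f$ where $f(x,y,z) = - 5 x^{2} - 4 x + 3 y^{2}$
(-10*x - 4, 6*y, 0)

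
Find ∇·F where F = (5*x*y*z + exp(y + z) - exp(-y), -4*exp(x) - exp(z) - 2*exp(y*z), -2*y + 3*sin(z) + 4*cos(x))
5*y*z - 2*z*exp(y*z) + 3*cos(z)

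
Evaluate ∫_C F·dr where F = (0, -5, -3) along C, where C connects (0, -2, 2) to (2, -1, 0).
1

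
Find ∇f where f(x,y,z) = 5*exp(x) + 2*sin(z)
(5*exp(x), 0, 2*cos(z))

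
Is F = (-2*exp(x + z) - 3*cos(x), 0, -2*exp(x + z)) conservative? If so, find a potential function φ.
Yes, F is conservative. φ = -2*exp(x + z) - 3*sin(x)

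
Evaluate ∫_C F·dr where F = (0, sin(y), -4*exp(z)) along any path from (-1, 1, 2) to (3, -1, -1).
-(4 - 4*exp(3))*exp(-1)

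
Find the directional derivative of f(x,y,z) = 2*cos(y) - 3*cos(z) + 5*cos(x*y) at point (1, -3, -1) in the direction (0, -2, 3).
-sqrt(13)*(14*sin(3) + 9*sin(1))/13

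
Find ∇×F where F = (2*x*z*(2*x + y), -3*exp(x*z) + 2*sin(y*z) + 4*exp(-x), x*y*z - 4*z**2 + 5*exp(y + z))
(x*z + 3*x*exp(x*z) - 2*y*cos(y*z) + 5*exp(y + z), 2*x*(2*x + y) - y*z, -2*x*z - 3*z*exp(x*z) - 4*exp(-x))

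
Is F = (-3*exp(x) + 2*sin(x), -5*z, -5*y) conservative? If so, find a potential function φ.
Yes, F is conservative. φ = -5*y*z - 3*exp(x) - 2*cos(x)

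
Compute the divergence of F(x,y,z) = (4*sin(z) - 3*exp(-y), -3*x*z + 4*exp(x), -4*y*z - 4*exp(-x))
-4*y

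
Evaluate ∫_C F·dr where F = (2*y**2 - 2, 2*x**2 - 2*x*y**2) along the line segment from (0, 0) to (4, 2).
8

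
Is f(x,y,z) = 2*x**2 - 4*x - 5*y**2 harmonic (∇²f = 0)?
No, ∇²f = -6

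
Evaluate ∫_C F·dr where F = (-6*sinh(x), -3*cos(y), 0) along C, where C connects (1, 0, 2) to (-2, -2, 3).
-6*cosh(2) + 3*sin(2) + 6*cosh(1)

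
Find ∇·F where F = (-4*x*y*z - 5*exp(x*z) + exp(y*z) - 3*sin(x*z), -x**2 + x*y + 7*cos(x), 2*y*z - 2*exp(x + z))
x - 4*y*z + 2*y - 5*z*exp(x*z) - 3*z*cos(x*z) - 2*exp(x + z)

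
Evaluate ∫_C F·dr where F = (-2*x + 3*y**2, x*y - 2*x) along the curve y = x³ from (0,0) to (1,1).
-23/14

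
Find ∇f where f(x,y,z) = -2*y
(0, -2, 0)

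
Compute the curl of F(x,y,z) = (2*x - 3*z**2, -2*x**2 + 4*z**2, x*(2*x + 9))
(-8*z, -4*x - 6*z - 9, -4*x)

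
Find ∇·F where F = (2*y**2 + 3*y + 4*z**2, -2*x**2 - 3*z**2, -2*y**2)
0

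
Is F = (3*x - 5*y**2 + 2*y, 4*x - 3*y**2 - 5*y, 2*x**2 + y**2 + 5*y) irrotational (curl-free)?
No, ∇×F = (2*y + 5, -4*x, 10*y + 2)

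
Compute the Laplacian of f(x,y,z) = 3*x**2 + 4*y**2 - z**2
12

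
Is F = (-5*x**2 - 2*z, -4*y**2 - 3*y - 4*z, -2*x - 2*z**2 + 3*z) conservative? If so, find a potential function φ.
No, ∇×F = (4, 0, 0) ≠ 0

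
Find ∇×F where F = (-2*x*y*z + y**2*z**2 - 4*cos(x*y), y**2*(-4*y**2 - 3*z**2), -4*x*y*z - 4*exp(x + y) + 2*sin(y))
(-4*x*z + 6*y**2*z - 4*exp(x + y) + 2*cos(y), -2*x*y + 2*y**2*z + 4*y*z + 4*exp(x + y), 2*x*z - 4*x*sin(x*y) - 2*y*z**2)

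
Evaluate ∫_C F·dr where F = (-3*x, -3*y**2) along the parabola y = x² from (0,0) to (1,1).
-5/2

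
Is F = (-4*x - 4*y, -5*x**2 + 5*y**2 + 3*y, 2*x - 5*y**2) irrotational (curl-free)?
No, ∇×F = (-10*y, -2, 4 - 10*x)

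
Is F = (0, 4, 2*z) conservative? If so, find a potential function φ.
Yes, F is conservative. φ = 4*y + z**2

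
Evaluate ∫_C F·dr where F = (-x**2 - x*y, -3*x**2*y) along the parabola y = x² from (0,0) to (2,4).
-212/3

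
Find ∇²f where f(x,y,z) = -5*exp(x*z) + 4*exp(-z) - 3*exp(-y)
-5*x**2*exp(x*z) - 5*z**2*exp(x*z) + 4*exp(-z) - 3*exp(-y)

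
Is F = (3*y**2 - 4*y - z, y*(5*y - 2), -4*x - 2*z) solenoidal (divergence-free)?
No, ∇·F = 10*y - 4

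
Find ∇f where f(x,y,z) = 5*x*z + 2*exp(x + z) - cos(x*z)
(z*sin(x*z) + 5*z + 2*exp(x + z), 0, x*sin(x*z) + 5*x + 2*exp(x + z))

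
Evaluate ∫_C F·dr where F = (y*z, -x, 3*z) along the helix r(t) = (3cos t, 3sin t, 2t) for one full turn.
3*pi*(-3 + 2*pi)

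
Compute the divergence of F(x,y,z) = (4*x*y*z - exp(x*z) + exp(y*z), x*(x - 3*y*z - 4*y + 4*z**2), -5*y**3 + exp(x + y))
-x*(3*z + 4) + 4*y*z - z*exp(x*z)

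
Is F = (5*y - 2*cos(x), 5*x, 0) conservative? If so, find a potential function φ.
Yes, F is conservative. φ = 5*x*y - 2*sin(x)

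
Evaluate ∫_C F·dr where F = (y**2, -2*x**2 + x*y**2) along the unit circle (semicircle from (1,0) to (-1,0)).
-4/3 + pi/8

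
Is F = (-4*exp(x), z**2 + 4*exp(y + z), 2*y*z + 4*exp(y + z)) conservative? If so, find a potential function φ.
Yes, F is conservative. φ = y*z**2 - 4*exp(x) + 4*exp(y + z)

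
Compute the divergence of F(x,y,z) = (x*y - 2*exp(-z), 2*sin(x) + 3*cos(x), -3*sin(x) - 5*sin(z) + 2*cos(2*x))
y - 5*cos(z)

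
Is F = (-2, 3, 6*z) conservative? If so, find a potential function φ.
Yes, F is conservative. φ = -2*x + 3*y + 3*z**2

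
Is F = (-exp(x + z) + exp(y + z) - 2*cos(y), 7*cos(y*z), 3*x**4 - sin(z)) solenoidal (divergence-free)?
No, ∇·F = -7*z*sin(y*z) - exp(x + z) - cos(z)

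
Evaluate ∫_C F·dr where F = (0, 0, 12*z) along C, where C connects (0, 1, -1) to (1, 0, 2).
18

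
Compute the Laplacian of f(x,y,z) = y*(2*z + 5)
0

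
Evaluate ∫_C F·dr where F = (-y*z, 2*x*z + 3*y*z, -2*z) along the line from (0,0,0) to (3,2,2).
8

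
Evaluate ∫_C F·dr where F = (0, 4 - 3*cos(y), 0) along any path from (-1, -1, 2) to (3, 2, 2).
-3*sin(2) - 3*sin(1) + 12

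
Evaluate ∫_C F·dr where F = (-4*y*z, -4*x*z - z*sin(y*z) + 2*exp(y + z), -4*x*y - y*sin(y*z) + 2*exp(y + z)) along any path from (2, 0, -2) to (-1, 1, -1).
-3 - 2*exp(-2) + cos(1)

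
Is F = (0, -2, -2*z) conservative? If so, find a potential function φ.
Yes, F is conservative. φ = -2*y - z**2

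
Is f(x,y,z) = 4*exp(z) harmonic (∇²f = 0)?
No, ∇²f = 4*exp(z)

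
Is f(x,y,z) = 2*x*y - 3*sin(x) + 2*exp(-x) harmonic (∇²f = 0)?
No, ∇²f = 3*sin(x) + 2*exp(-x)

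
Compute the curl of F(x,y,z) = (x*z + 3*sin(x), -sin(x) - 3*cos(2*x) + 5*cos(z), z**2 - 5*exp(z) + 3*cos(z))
(5*sin(z), x, (12*sin(x) - 1)*cos(x))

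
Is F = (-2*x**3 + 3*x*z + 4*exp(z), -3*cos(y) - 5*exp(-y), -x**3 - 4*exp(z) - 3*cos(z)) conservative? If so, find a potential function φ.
No, ∇×F = (0, 3*x**2 + 3*x + 4*exp(z), 0) ≠ 0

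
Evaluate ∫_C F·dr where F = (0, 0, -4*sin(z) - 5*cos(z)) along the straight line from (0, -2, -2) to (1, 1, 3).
-5*sin(2) + 4*cos(3) - 5*sin(3) - 4*cos(2)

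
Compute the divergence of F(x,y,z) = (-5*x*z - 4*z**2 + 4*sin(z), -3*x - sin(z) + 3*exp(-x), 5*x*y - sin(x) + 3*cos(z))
-5*z - 3*sin(z)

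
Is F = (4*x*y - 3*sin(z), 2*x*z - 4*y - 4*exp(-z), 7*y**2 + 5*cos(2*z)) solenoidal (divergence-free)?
No, ∇·F = 4*y - 10*sin(2*z) - 4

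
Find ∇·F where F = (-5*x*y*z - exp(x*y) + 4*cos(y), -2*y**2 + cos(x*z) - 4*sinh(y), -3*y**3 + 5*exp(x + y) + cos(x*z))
-x*sin(x*z) - 5*y*z - y*exp(x*y) - 4*y - 4*cosh(y)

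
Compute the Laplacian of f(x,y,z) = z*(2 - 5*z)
-10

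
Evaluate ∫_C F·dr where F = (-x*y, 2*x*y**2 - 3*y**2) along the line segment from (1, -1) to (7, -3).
-16/3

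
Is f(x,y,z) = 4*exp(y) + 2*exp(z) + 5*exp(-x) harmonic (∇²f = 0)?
No, ∇²f = 4*exp(y) + 2*exp(z) + 5*exp(-x)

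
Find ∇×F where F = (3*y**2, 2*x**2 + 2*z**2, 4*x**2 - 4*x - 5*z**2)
(-4*z, 4 - 8*x, 4*x - 6*y)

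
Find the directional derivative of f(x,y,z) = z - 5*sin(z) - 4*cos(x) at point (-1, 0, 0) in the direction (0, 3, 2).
-8*sqrt(13)/13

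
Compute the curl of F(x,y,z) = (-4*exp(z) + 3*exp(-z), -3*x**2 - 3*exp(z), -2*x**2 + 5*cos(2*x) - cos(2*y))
(3*exp(z) + 2*sin(2*y), 4*x - 4*exp(z) + 10*sin(2*x) - 3*exp(-z), -6*x)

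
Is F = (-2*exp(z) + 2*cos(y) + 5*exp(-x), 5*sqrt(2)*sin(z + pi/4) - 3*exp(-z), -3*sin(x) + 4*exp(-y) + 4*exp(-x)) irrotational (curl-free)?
No, ∇×F = (-5*sqrt(2)*cos(z + pi/4) - 3*exp(-z) - 4*exp(-y), -2*exp(z) + 3*cos(x) + 4*exp(-x), 2*sin(y))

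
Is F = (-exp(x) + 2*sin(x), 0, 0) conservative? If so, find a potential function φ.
Yes, F is conservative. φ = -exp(x) - 2*cos(x)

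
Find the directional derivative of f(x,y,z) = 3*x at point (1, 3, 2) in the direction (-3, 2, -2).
-9*sqrt(17)/17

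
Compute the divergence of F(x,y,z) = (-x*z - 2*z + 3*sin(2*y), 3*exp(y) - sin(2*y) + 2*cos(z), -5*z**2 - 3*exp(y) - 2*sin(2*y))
-11*z + 3*exp(y) - 2*cos(2*y)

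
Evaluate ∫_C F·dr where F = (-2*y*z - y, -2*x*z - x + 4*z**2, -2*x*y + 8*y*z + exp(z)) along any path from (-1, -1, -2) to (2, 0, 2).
2*sinh(2) + 13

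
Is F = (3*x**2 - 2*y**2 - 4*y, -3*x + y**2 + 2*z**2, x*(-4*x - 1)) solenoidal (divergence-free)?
No, ∇·F = 6*x + 2*y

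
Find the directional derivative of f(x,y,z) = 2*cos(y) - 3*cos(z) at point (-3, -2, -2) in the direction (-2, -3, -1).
-3*sqrt(14)*sin(2)/14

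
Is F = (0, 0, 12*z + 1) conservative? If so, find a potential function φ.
Yes, F is conservative. φ = z*(6*z + 1)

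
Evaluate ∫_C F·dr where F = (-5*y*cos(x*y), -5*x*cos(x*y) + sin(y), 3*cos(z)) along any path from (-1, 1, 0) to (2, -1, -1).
-8*sin(1) + 5*sin(2)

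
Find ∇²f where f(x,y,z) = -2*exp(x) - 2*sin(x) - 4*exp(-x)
-2*exp(x) + 2*sin(x) - 4*exp(-x)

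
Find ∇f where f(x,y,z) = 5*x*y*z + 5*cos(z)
(5*y*z, 5*x*z, 5*x*y - 5*sin(z))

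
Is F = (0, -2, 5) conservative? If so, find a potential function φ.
Yes, F is conservative. φ = -2*y + 5*z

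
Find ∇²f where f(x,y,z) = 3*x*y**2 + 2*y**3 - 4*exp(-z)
6*x + 12*y - 4*exp(-z)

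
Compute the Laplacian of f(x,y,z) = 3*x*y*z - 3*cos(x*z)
3*(x**2 + z**2)*cos(x*z)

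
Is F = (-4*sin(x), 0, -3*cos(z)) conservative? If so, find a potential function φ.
Yes, F is conservative. φ = -3*sin(z) + 4*cos(x)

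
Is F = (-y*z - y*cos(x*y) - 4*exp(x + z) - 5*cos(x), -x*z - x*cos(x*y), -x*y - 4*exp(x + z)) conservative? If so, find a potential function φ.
Yes, F is conservative. φ = -x*y*z - 4*exp(x + z) - 5*sin(x) - sin(x*y)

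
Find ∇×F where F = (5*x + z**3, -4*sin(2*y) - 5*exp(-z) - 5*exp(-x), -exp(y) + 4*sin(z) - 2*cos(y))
(-exp(y) + 2*sin(y) - 5*exp(-z), 3*z**2, 5*exp(-x))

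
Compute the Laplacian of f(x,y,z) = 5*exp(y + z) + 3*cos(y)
10*exp(y + z) - 3*cos(y)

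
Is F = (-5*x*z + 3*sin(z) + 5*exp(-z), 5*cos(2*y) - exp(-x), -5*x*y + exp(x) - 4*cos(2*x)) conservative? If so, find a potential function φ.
No, ∇×F = (-5*x, -5*x + 5*y - exp(x) - 8*sin(2*x) + 3*cos(z) - 5*exp(-z), exp(-x)) ≠ 0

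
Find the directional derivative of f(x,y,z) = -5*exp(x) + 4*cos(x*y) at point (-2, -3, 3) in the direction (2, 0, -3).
2*sqrt(13)*(12*exp(2)*sin(6) - 5)*exp(-2)/13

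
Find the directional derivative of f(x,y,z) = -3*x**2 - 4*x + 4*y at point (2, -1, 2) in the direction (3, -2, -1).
-4*sqrt(14)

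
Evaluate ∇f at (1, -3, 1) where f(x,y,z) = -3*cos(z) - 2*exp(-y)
(0, 2*exp(3), 3*sin(1))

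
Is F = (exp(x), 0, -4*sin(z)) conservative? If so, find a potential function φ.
Yes, F is conservative. φ = exp(x) + 4*cos(z)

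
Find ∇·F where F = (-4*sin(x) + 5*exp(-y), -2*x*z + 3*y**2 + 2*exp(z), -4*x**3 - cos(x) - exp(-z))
6*y - 4*cos(x) + exp(-z)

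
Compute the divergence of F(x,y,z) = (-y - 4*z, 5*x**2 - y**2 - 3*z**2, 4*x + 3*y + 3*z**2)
-2*y + 6*z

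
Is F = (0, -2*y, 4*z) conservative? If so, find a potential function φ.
Yes, F is conservative. φ = -y**2 + 2*z**2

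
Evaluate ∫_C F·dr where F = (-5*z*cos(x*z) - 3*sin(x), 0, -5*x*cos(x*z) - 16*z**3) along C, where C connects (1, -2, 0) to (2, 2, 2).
-64 - 3*cos(1) + 3*cos(2) - 5*sin(4)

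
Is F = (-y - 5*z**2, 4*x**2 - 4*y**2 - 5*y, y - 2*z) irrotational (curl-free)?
No, ∇×F = (1, -10*z, 8*x + 1)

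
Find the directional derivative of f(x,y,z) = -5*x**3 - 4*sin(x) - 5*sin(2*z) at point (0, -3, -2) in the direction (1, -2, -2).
20*cos(4)/3 - 4/3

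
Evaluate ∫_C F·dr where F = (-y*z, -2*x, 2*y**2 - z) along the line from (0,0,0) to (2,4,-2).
-26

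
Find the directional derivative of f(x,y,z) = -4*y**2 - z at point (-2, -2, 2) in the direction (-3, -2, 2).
-2*sqrt(17)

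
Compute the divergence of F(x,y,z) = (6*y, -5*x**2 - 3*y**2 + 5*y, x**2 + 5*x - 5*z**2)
-6*y - 10*z + 5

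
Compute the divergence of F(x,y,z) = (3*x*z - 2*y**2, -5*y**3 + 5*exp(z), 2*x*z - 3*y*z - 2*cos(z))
2*x - 15*y**2 - 3*y + 3*z + 2*sin(z)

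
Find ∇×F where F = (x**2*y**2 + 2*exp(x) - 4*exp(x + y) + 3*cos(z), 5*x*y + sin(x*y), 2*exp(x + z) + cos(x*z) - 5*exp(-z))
(0, z*sin(x*z) - 2*exp(x + z) - 3*sin(z), -2*x**2*y + y*cos(x*y) + 5*y + 4*exp(x + y))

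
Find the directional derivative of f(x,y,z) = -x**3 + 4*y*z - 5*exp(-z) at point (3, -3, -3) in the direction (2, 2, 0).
-39*sqrt(2)/2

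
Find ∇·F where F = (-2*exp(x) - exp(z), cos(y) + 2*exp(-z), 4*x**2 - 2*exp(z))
-2*exp(x) - 2*exp(z) - sin(y)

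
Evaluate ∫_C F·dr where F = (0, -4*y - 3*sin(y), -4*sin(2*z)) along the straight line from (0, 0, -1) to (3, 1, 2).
-5 + 2*cos(4) - 2*cos(2) + 3*cos(1)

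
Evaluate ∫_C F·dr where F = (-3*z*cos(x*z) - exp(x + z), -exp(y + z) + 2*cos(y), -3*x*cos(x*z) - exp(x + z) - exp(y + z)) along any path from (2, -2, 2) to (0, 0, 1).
-2*E + 3*sin(4) + 1 + 2*sin(2) + exp(4)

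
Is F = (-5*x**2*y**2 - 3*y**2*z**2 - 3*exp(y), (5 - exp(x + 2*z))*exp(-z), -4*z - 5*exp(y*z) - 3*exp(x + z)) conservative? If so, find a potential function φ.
No, ∇×F = (-5*z*exp(y*z) + exp(x + z) + 5*exp(-z), -6*y**2*z + 3*exp(x + z), 10*x**2*y + 6*y*z**2 + 3*exp(y) - exp(x + z)) ≠ 0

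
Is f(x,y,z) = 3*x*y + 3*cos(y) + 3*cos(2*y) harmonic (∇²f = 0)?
No, ∇²f = -3*cos(y) - 12*cos(2*y)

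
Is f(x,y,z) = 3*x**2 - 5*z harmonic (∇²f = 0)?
No, ∇²f = 6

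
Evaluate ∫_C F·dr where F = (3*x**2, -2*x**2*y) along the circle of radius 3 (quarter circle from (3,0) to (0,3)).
-135/2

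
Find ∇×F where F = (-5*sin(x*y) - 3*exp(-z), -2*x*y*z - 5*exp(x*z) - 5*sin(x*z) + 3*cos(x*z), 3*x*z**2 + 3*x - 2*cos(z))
(x*(2*y + 5*exp(x*z) + 3*sin(x*z) + 5*cos(x*z)), -3*z**2 - 3 + 3*exp(-z), 5*x*cos(x*y) - 2*y*z - 5*z*exp(x*z) - 3*z*sin(x*z) - 5*z*cos(x*z))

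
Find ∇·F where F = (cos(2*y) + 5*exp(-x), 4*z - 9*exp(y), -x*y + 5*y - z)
-9*exp(y) - 1 - 5*exp(-x)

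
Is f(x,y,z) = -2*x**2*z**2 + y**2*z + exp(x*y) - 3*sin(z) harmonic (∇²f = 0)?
No, ∇²f = x**2*exp(x*y) - 4*x**2 + y**2*exp(x*y) - 4*z**2 + 2*z + 3*sin(z)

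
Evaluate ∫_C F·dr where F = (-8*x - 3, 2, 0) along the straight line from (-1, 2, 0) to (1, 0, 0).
-10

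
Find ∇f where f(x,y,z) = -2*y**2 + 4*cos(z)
(0, -4*y, -4*sin(z))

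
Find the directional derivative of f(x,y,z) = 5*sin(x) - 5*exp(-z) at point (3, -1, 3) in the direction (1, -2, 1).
5*sqrt(6)*(exp(3)*cos(3) + 1)*exp(-3)/6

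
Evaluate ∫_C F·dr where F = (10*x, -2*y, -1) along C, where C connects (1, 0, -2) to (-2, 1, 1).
11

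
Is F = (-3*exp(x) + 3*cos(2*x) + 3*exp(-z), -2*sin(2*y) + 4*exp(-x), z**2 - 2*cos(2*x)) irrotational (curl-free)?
No, ∇×F = (0, -4*sin(2*x) - 3*exp(-z), -4*exp(-x))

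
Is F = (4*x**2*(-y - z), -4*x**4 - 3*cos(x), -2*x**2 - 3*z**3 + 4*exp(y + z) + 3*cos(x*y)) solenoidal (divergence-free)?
No, ∇·F = -8*x*(y + z) - 9*z**2 + 4*exp(y + z)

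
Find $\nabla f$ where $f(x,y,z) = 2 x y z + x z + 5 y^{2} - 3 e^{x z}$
(z*(2*y - 3*exp(x*z) + 1), 2*x*z + 10*y, x*(2*y - 3*exp(x*z) + 1))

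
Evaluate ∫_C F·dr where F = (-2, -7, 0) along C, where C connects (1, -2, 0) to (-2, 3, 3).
-29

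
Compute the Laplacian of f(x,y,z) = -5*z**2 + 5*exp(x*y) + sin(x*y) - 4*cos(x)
x**2*(5*exp(x*y) - sin(x*y)) + 5*y**2*exp(x*y) - y**2*sin(x*y) + 4*cos(x) - 10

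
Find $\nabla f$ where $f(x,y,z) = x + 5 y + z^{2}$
(1, 5, 2*z)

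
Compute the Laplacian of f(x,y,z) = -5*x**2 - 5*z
-10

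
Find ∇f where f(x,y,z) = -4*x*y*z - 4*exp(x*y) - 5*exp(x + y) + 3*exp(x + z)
(-4*y*z - 4*y*exp(x*y) - 5*exp(x + y) + 3*exp(x + z), -4*x*z - 4*x*exp(x*y) - 5*exp(x + y), -4*x*y + 3*exp(x + z))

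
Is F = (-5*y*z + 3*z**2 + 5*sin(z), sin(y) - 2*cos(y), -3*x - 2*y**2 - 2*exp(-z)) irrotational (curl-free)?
No, ∇×F = (-4*y, -5*y + 6*z + 5*cos(z) + 3, 5*z)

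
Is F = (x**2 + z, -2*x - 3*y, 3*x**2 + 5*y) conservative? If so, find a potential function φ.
No, ∇×F = (5, 1 - 6*x, -2) ≠ 0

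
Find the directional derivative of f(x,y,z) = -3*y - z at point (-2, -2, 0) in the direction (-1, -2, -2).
8/3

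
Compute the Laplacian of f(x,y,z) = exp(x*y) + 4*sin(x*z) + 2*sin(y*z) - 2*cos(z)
x**2*exp(x*y) - 4*x**2*sin(x*z) + y**2*exp(x*y) - 2*y**2*sin(y*z) - 4*z**2*sin(x*z) - 2*z**2*sin(y*z) + 2*cos(z)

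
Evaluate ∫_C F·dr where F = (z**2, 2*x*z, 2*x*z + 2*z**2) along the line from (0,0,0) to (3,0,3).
45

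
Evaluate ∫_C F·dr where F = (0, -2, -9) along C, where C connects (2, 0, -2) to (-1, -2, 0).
-14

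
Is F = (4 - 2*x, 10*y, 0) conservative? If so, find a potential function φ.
Yes, F is conservative. φ = -x**2 + 4*x + 5*y**2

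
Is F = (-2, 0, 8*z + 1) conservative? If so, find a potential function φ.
Yes, F is conservative. φ = -2*x + 4*z**2 + z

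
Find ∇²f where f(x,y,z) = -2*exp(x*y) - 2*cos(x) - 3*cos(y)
-2*x**2*exp(x*y) - 2*y**2*exp(x*y) + 2*cos(x) + 3*cos(y)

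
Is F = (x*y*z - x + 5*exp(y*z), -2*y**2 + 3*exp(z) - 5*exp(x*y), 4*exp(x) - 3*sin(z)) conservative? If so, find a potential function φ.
No, ∇×F = (-3*exp(z), x*y + 5*y*exp(y*z) - 4*exp(x), -x*z - 5*y*exp(x*y) - 5*z*exp(y*z)) ≠ 0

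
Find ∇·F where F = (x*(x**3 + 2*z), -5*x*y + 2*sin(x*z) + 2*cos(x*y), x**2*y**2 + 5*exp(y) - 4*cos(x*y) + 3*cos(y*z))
4*x**3 - 2*x*sin(x*y) - 5*x - 3*y*sin(y*z) + 2*z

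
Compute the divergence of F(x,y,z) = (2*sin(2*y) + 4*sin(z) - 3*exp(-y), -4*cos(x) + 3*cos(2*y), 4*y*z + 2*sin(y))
4*y - 6*sin(2*y)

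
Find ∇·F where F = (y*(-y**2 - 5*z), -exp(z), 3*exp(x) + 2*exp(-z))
-2*exp(-z)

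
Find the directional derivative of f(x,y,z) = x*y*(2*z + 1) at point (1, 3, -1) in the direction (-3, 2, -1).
sqrt(14)/14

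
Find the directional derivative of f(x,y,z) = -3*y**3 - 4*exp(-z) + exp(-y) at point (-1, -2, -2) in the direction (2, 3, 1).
sqrt(14)*(-108 + exp(2))/14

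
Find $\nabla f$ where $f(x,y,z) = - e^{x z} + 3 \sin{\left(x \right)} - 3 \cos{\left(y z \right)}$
(-z*exp(x*z) + 3*cos(x), 3*z*sin(y*z), -x*exp(x*z) + 3*y*sin(y*z))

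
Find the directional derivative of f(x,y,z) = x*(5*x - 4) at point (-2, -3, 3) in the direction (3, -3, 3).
-8*sqrt(3)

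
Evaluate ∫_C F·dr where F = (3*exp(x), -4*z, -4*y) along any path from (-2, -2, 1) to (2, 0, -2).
-8 + 6*sinh(2)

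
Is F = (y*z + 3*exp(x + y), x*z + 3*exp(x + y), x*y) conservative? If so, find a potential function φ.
Yes, F is conservative. φ = x*y*z + 3*exp(x + y)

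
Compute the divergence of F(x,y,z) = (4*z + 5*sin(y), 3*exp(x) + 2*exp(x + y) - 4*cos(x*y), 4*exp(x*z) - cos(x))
4*x*exp(x*z) + 4*x*sin(x*y) + 2*exp(x + y)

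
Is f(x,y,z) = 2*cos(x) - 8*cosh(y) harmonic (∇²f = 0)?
No, ∇²f = -2*cos(x) - 8*cosh(y)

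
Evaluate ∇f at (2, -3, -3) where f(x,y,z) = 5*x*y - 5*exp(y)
(-15, 10 - 5*exp(-3), 0)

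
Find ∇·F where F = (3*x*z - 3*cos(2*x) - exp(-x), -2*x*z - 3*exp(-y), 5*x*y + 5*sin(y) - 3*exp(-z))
3*z + 6*sin(2*x) + 3*exp(-z) + 3*exp(-y) + exp(-x)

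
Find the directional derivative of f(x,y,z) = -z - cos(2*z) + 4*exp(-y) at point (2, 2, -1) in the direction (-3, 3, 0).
-2*sqrt(2)*exp(-2)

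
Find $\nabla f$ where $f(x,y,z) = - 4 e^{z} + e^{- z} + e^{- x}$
(-exp(-x), 0, -4*exp(z) - exp(-z))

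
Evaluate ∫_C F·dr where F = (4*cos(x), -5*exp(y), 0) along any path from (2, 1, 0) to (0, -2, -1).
-4*sin(2) - 5*exp(-2) + 5*E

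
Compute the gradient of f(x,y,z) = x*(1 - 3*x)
(1 - 6*x, 0, 0)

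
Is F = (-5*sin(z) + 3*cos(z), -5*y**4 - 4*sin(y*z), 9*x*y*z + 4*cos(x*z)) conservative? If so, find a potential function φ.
No, ∇×F = (9*x*z + 4*y*cos(y*z), -9*y*z + 4*z*sin(x*z) - 3*sin(z) - 5*cos(z), 0) ≠ 0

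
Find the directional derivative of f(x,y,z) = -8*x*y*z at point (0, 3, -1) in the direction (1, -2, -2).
8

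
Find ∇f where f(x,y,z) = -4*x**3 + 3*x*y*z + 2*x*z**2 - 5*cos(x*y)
(-12*x**2 + 3*y*z + 5*y*sin(x*y) + 2*z**2, x*(3*z + 5*sin(x*y)), x*(3*y + 4*z))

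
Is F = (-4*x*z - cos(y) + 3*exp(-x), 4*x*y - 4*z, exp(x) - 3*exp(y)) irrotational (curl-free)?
No, ∇×F = (4 - 3*exp(y), -4*x - exp(x), 4*y - sin(y))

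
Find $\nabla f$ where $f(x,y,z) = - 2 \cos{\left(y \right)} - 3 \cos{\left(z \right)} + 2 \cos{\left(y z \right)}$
(0, -2*z*sin(y*z) + 2*sin(y), -2*y*sin(y*z) + 3*sin(z))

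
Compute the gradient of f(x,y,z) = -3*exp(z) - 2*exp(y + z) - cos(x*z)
(z*sin(x*z), -2*exp(y + z), x*sin(x*z) - 3*exp(z) - 2*exp(y + z))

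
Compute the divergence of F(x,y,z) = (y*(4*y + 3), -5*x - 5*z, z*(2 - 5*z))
2 - 10*z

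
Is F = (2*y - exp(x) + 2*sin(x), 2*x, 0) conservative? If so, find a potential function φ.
Yes, F is conservative. φ = 2*x*y - exp(x) - 2*cos(x)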